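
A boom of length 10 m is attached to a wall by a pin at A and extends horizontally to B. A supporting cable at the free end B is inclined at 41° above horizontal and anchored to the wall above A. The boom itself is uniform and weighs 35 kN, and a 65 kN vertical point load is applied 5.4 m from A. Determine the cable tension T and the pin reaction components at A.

ΣM about A: T·sin41°·10 − 35·5 − 65·5.4 = 0 → T = 526/(10·0.656059) = 80.1757 ≈ 80.18 kN.
ΣF_x = 0: A_x − T·cos41° = 0 → A_x = 80.1757 × 0.75471 = 60.51 kN.
ΣF_y = 0: A_y + T·sin41° − 35 − 65 = 0 → A_y = 100 − 80.1757 × 0.656059 = 47.40 kN.

T = 80.18 kN, A_x = 60.51 kN, A_y = 47.40 kN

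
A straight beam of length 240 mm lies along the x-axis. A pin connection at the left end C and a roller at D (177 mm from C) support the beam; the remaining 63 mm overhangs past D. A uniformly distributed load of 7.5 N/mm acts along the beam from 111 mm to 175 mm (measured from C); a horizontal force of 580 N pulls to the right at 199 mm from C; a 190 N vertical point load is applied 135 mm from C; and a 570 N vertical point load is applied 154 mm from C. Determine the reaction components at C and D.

Resultant of the distributed load: 7.5 × 64 = 480 N at 143 mm from C.
Moments about C: D_y·177 − (7.5·64)·143 − 190·135 − 570·154 = 0 → D_y = 182070/177 = 1028.64 ≈ 1029 N.
ΣF_y = 0: C_y + 1028.64 − 7.5·64 − 190 − 570 = 0 → C_y = 211.4 N.
ΣF_x = 0: C_x + 580 = 0 → C_x = -580.0 N.

C_x = -580.0 N, C_y = 211.4 N, D_y = 1029 N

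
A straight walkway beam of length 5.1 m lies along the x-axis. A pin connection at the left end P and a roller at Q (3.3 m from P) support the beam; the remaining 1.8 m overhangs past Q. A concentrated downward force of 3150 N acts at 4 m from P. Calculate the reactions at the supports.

P_x = 0, P_y = -668.2 N, Q_y = 3818 N

Taking moments about P: Q_y·3.3 − 3150·4 = 0 → Q_y = 12600/3.3 = 3818.18 ≈ 3818 N.
ΣF_y = 0: P_y + 3818.18 − 3150 = 0 → P_y = -668.2 N.
ΣF_x = 0: no horizontal applied forces, so P_x = 0.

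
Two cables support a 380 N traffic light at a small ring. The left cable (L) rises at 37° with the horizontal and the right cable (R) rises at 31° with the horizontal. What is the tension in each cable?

T_L = 351.3 N, T_R = 327.3 N

ΣF_x = 0: −T_L·cos37° + T_R·cos31° = 0 → T_R = 0.931715·T_L.
ΣF_y = 0: T_L·sin37° + T_R·sin31° = 380.
Substitute: T_L·(0.601815 + 0.931715·0.515038) = 380 → T_L = 351.304 ≈ 351.3 N.
Then T_R = 0.931715 × 351.304 = 327.3 N.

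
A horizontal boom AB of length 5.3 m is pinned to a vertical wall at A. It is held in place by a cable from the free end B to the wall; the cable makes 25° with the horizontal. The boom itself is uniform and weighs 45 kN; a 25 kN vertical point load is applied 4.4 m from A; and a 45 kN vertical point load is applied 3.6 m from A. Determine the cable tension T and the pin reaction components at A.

T = 174.7 kN, A_x = 158.3 kN, A_y = 41.18 kN

ΣM about A: T·sin25°·5.3 − 45·2.65 − 25·4.4 − 45·3.6 = 0 → T = 391.25/(5.3·0.422618) = 174.675 ≈ 174.7 kN.
ΣF_x = 0: A_x − T·cos25° = 0 → A_x = 174.675 × 0.906308 = 158.3 kN.
ΣF_y = 0: A_y + T·sin25° − 45 − 25 − 45 = 0 → A_y = 115 − 174.675 × 0.422618 = 41.18 kN.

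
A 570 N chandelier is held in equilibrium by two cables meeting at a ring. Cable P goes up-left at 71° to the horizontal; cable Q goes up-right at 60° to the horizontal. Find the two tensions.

T_P = 377.6 N, T_Q = 245.9 N

ΣF_x = 0: −T_P·cos71° + T_Q·cos60° = 0 → T_Q = 0.651136·T_P.
ΣF_y = 0: T_P·sin71° + T_Q·sin60° = 570.
Substitute: T_P·(0.945519 + 0.651136·0.866025) = 570 → T_P = 377.629 ≈ 377.6 N.
Then T_Q = 0.651136 × 377.629 = 245.9 N.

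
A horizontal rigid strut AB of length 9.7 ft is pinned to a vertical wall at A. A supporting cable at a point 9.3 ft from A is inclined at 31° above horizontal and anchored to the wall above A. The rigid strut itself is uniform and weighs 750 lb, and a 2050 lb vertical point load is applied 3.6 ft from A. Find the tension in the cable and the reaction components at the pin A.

T = 2300 lb, A_x = 1972 lb, A_y = 1615 lb

ΣM about A: T·sin31°·9.3 − 750·4.85 − 2050·3.6 = 0 → T = 11017.5/(9.3·0.515038) = 2300.17 ≈ 2300 lb.
ΣF_x = 0: A_x − T·cos31° = 0 → A_x = 2300.17 × 0.857167 = 1972 lb.
ΣF_y = 0: A_y + T·sin31° − 750 − 2050 = 0 → A_y = 2800 − 2300.17 × 0.515038 = 1615 lb.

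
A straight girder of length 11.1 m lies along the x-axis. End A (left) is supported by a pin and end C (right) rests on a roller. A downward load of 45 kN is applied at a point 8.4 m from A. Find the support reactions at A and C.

A_x = 0, A_y = 10.95 kN, C_y = 34.05 kN

ΣM about A: C_y·11.1 − 45·8.4 = 0 → C_y = 378/11.1 = 34.0541 ≈ 34.05 kN.
ΣF_y = 0: A_y + 34.0541 − 45 = 0 → A_y = 10.95 kN.
ΣF_x = 0: no horizontal applied forces, so A_x = 0.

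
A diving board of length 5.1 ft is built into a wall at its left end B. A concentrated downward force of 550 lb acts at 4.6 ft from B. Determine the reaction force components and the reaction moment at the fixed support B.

B_x = 0, B_y = 550.0 lb, M_B = 2530 lb·ft

ΣF_x = 0: B_x = 0.
ΣF_y = 0: B_y − 550 = 0 → B_y = 550.0 lb.
ΣM about B: M_B − 550·4.6 = 0 → M_B = 2530 lb·ft.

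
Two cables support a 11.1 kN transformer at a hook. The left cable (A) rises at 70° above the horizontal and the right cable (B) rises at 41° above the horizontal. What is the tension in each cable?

ΣF_x = 0: −T_A·cos70° + T_B·cos41° = 0 → T_B = 0.453181·T_A.
ΣF_y = 0: T_A·sin70° + T_B·sin41° = 11.1.
Substitute: T_A·(0.939693 + 0.453181·0.656059) = 11.1 → T_A = 8.97328 ≈ 8.973 kN.
Then T_B = 0.453181 × 8.97328 = 4.067 kN.

T_A = 8.973 kN, T_B = 4.067 kN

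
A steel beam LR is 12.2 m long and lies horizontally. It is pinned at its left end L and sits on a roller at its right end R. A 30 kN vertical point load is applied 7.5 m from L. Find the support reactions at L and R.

L_x = 0, L_y = 11.56 kN, R_y = 18.44 kN

Moments about L: R_y·12.2 − 30·7.5 = 0 → R_y = 225/12.2 = 18.4426 ≈ 18.44 kN.
ΣF_y = 0: L_y + 18.4426 − 30 = 0 → L_y = 11.56 kN.
ΣF_x = 0: no horizontal applied forces, so L_x = 0.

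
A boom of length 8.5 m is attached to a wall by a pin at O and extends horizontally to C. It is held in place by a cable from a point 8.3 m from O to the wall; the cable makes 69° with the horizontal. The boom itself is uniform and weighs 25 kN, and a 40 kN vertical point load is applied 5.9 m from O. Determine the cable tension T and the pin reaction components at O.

T = 44.17 kN, O_x = 15.83 kN, O_y = 23.77 kN

ΣM about O: T·sin69°·8.3 − 25·4.25 − 40·5.9 = 0 → T = 342.25/(8.3·0.93358) = 44.1686 ≈ 44.17 kN.
ΣF_x = 0: O_x − T·cos69° = 0 → O_x = 44.1686 × 0.358368 = 15.83 kN.
ΣF_y = 0: O_y + T·sin69° − 25 − 40 = 0 → O_y = 65 − 44.1686 × 0.93358 = 23.77 kN.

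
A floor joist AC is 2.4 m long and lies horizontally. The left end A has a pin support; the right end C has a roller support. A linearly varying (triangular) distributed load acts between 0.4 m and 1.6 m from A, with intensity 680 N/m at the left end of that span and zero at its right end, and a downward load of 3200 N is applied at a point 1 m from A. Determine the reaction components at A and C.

A_x = 0, A_y = 2139 N, C_y = 1469 N

Resultant of the triangular load: ½ × 680 × 1.2 = 408 N, acting at 0.8 m from A (one-third of the span from the peak).
ΣM about A: C_y·2.4 − (½·680·1.2)·0.8 − 3200·1 = 0 → C_y = 3526.4/2.4 = 1469.33 ≈ 1469 N.
ΣF_y = 0: A_y + 1469.33 − ½·680·1.2 − 3200 = 0 → A_y = 2139 N.
ΣF_x = 0: no horizontal applied forces, so A_x = 0.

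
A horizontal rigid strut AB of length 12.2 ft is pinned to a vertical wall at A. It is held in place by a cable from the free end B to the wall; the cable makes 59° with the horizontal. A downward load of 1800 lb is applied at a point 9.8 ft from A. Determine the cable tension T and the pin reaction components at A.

T = 1687 lb, A_x = 868.8 lb, A_y = 354.1 lb

ΣM about A: T·sin59°·12.2 − 1800·9.8 = 0 → T = 17640/(12.2·0.857167) = 1686.84 ≈ 1687 lb.
ΣF_x = 0: A_x − T·cos59° = 0 → A_x = 1686.84 × 0.515038 = 868.8 lb.
ΣF_y = 0: A_y + T·sin59° − 1800 = 0 → A_y = 1800 − 1686.84 × 0.857167 = 354.1 lb.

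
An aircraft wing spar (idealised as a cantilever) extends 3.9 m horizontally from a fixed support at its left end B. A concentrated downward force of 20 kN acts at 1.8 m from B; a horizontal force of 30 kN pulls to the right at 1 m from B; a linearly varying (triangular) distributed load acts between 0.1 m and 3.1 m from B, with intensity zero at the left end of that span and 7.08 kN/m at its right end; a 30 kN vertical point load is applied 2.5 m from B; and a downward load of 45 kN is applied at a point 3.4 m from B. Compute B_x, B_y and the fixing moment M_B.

B_x = -30.00 kN, B_y = 105.6 kN, M_B = 286.3 kN·m

Resultant of the triangular load: ½ × 7.08 × 3 = 10.62 kN, acting at 2.1 m from B (one-third of the span from the peak).
ΣF_x = 0: B_x + 30 = 0 → B_x = -30.00 kN.
ΣF_y = 0: B_y − 20 − ½·7.08·3 − 30 − 45 = 0 → B_y = 105.6 kN.
ΣM about B: M_B − 20·1.8 − (½·7.08·3)·2.1 − 30·2.5 − 45·3.4 = 0 → M_B = 286.3 kN·m.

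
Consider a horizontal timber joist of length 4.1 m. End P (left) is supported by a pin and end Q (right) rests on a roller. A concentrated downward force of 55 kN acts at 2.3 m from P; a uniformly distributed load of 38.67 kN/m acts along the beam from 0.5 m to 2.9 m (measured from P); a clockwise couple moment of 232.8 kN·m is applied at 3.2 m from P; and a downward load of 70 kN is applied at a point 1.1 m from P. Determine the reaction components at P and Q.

Resultant of the distributed load: 38.67 × 2.4 = 92.808 kN at 1.7 m from P.
Moments about P: Q_y·4.1 − 55·2.3 − (38.67·2.4)·1.7 − 232.8 − 70·1.1 = 0 → Q_y = 594.0736/4.1 = 144.896 ≈ 144.9 kN.
ΣF_y = 0: P_y + 144.896 − 55 − 38.67·2.4 − 70 = 0 → P_y = 72.91 kN.
ΣF_x = 0: no horizontal applied forces, so P_x = 0.

P_x = 0, P_y = 72.91 kN, Q_y = 144.9 kN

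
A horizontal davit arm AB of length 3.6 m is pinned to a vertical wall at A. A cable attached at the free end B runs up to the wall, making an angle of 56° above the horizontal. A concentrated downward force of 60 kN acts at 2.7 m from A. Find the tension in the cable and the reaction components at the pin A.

ΣM about A: T·sin56°·3.6 − 60·2.7 = 0 → T = 162/(3.6·0.829038) = 54.2798 ≈ 54.28 kN.
ΣF_x = 0: A_x − T·cos56° = 0 → A_x = 54.2798 × 0.559193 = 30.35 kN.
ΣF_y = 0: A_y + T·sin56° − 60 = 0 → A_y = 60 − 54.2798 × 0.829038 = 15.00 kN.

T = 54.28 kN, A_x = 30.35 kN, A_y = 15.00 kN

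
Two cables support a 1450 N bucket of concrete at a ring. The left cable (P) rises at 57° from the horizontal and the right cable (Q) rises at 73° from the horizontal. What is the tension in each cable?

ΣF_x = 0: −T_P·cos57° + T_Q·cos73° = 0 → T_Q = 1.86283·T_P.
ΣF_y = 0: T_P·sin57° + T_Q·sin73° = 1450.
Substitute: T_P·(0.838671 + 1.86283·0.956305) = 1450 → T_P = 553.413 ≈ 553.4 N.
Then T_Q = 1.86283 × 553.413 = 1031 N.

T_P = 553.4 N, T_Q = 1031 N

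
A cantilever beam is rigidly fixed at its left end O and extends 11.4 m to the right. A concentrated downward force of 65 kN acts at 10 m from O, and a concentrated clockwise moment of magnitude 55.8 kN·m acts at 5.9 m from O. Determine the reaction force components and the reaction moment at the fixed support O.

ΣF_x = 0: O_x = 0.
ΣF_y = 0: O_y − 65 = 0 → O_y = 65.00 kN.
ΣM about O: M_O − 65·10 − 55.8 = 0 → M_O = 705.8 kN·m.

O_x = 0, O_y = 65.00 kN, M_O = 705.8 kN·m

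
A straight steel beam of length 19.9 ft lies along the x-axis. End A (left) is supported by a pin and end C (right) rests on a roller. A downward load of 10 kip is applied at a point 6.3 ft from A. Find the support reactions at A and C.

A_x = 0, A_y = 6.834 kip, C_y = 3.166 kip

ΣM about A: C_y·19.9 − 10·6.3 = 0 → C_y = 63/19.9 = 3.16583 ≈ 3.166 kip.
ΣF_y = 0: A_y + 3.16583 − 10 = 0 → A_y = 6.834 kip.
ΣF_x = 0: no horizontal applied forces, so A_x = 0.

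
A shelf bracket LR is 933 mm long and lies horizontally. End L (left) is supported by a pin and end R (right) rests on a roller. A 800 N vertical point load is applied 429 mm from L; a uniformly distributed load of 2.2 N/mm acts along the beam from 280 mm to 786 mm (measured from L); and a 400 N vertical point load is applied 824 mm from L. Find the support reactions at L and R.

L_x = 0, L_y = 956.1 N, R_y = 1357 N

Resultant of the distributed load: 2.2 × 506 = 1113.2 N at 533 mm from L.
Taking moments about L: R_y·933 − 800·429 − (2.2·506)·533 − 400·824 = 0 → R_y = 1266135.6/933 = 1357.06 ≈ 1357 N.
ΣF_y = 0: L_y + 1357.06 − 800 − 2.2·506 − 400 = 0 → L_y = 956.1 N.
ΣF_x = 0: no horizontal applied forces, so L_x = 0.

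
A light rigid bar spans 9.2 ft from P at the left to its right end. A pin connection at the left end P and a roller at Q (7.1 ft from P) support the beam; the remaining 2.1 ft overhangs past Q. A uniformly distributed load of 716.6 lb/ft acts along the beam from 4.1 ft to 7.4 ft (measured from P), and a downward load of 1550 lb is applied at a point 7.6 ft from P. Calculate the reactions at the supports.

P_x = 0, P_y = 340.5 lb, Q_y = 3574 lb

Resultant of the distributed load: 716.6 × 3.3 = 2364.78 lb at 5.75 ft from P.
ΣM about P: Q_y·7.1 − (716.6·3.3)·5.75 − 1550·7.6 = 0 → Q_y = 25377.485/7.1 = 3574.29 ≈ 3574 lb.
ΣF_y = 0: P_y + 3574.29 − 716.6·3.3 − 1550 = 0 → P_y = 340.5 lb.
ΣF_x = 0: no horizontal applied forces, so P_x = 0.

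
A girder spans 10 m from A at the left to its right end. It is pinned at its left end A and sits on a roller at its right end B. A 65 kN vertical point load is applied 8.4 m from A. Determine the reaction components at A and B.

A_x = 0, A_y = 10.40 kN, B_y = 54.60 kN

ΣM about A: B_y·10 − 65·8.4 = 0 → B_y = 546/10 = 54.60 kN.
ΣF_y = 0: A_y + 54.6 − 65 = 0 → A_y = 10.40 kN.
ΣF_x = 0: no horizontal applied forces, so A_x = 0.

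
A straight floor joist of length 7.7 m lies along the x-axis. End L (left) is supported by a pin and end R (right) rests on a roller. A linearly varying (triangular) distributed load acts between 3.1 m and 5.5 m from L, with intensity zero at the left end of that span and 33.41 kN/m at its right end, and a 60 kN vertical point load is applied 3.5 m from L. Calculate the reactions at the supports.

Resultant of the triangular load: ½ × 33.41 × 2.4 = 40.092 kN, acting at 4.7 m from L (one-third of the span from the peak).
Moments about L: R_y·7.7 − (½·33.41·2.4)·4.7 − 60·3.5 = 0 → R_y = 398.4324/7.7 = 51.7445 ≈ 51.74 kN.
ΣF_y = 0: L_y + 51.7445 − ½·33.41·2.4 − 60 = 0 → L_y = 48.35 kN.
ΣF_x = 0: no horizontal applied forces, so L_x = 0.

L_x = 0, L_y = 48.35 kN, R_y = 51.74 kN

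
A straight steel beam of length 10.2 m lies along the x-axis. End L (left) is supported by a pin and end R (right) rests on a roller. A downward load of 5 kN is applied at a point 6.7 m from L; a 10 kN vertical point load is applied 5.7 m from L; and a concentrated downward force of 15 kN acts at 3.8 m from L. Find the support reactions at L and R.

Taking moments about L: R_y·10.2 − 5·6.7 − 10·5.7 − 15·3.8 = 0 → R_y = 147.5/10.2 = 14.4608 ≈ 14.46 kN.
ΣF_y = 0: L_y + 14.4608 − 5 − 10 − 15 = 0 → L_y = 15.54 kN.
ΣF_x = 0: no horizontal applied forces, so L_x = 0.

L_x = 0, L_y = 15.54 kN, R_y = 14.46 kN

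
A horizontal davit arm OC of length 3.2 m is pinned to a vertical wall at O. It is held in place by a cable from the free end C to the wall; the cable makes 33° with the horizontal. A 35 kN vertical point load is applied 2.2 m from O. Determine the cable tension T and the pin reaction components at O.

ΣM about O: T·sin33°·3.2 − 35·2.2 = 0 → T = 77/(3.2·0.544639) = 44.1806 ≈ 44.18 kN.
ΣF_x = 0: O_x − T·cos33° = 0 → O_x = 44.1806 × 0.838671 = 37.05 kN.
ΣF_y = 0: O_y + T·sin33° − 35 = 0 → O_y = 35 − 44.1806 × 0.544639 = 10.94 kN.

T = 44.18 kN, O_x = 37.05 kN, O_y = 10.94 kN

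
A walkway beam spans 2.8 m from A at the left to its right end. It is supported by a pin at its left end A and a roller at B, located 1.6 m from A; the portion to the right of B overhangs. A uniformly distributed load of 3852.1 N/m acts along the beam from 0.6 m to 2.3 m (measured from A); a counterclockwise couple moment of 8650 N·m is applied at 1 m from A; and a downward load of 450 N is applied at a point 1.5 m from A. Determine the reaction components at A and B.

Resultant of the distributed load: 3852.1 × 1.7 = 6548.57 N at 1.45 m from A.
Taking moments about A: B_y·1.6 − (3852.1·1.7)·1.45 + 8650 − 450·1.5 = 0 → B_y = 1520.4265/1.6 = 950.267 ≈ 950.3 N.
ΣF_y = 0: A_y + 950.267 − 3852.1·1.7 − 450 = 0 → A_y = 6048 N.
ΣF_x = 0: no horizontal applied forces, so A_x = 0.

A_x = 0, A_y = 6048 N, B_y = 950.3 N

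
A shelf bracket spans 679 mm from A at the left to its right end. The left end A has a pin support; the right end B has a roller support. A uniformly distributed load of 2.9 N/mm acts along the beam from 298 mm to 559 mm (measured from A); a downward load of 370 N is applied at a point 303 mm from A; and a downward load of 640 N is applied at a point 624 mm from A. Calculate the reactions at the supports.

A_x = 0, A_y = 536.0 N, B_y = 1231 N

Resultant of the distributed load: 2.9 × 261 = 756.9 N at 428.5 mm from A.
Moments about A: B_y·679 − (2.9·261)·428.5 − 370·303 − 640·624 = 0 → B_y = 835801.65/679 = 1230.93 ≈ 1231 N.
ΣF_y = 0: A_y + 1230.93 − 2.9·261 − 370 − 640 = 0 → A_y = 536.0 N.
ΣF_x = 0: no horizontal applied forces, so A_x = 0.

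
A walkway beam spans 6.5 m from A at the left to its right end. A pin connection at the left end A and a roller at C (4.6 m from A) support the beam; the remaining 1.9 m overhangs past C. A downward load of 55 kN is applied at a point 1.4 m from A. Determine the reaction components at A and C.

A_x = 0, A_y = 38.26 kN, C_y = 16.74 kN

ΣM about A: C_y·4.6 − 55·1.4 = 0 → C_y = 77/4.6 = 16.7391 ≈ 16.74 kN.
ΣF_y = 0: A_y + 16.7391 − 55 = 0 → A_y = 38.26 kN.
ΣF_x = 0: no horizontal applied forces, so A_x = 0.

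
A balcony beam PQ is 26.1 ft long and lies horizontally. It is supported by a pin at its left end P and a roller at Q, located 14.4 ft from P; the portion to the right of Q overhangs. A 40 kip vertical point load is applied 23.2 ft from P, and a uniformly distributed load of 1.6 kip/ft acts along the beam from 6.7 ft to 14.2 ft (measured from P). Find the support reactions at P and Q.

Resultant of the distributed load: 1.6 × 7.5 = 12 kip at 10.45 ft from P.
ΣM about P: Q_y·14.4 − 40·23.2 − (1.6·7.5)·10.45 = 0 → Q_y = 1053.4/14.4 = 73.1528 ≈ 73.15 kip.
ΣF_y = 0: P_y + 73.1528 − 40 − 1.6·7.5 = 0 → P_y = -21.15 kip.
ΣF_x = 0: no horizontal applied forces, so P_x = 0.

P_x = 0, P_y = -21.15 kip, Q_y = 73.15 kip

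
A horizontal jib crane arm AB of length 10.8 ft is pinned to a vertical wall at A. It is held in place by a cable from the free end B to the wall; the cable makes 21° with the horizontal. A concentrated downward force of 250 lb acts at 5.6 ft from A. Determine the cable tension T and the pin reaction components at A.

ΣM about A: T·sin21°·10.8 − 250·5.6 = 0 → T = 1400/(10.8·0.358368) = 361.722 ≈ 361.7 lb.
ΣF_x = 0: A_x − T·cos21° = 0 → A_x = 361.722 × 0.93358 = 337.7 lb.
ΣF_y = 0: A_y + T·sin21° − 250 = 0 → A_y = 250 − 361.722 × 0.358368 = 120.4 lb.

T = 361.7 lb, A_x = 337.7 lb, A_y = 120.4 lb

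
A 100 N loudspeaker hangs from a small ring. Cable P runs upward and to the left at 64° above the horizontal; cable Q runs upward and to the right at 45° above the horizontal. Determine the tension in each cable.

T_P = 74.79 N, T_Q = 46.36 N

ΣF_x = 0: −T_P·cos64° + T_Q·cos45° = 0 → T_Q = 0.61995·T_P.
ΣF_y = 0: T_P·sin64° + T_Q·sin45° = 100.
Substitute: T_P·(0.898794 + 0.61995·0.707107) = 100 → T_P = 74.7851 ≈ 74.79 N.
Then T_Q = 0.61995 × 74.7851 = 46.36 N.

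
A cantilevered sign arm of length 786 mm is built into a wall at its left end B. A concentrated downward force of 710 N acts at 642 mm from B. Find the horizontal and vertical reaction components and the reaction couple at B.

ΣF_x = 0: B_x = 0.
ΣF_y = 0: B_y − 710 = 0 → B_y = 710.0 N.
ΣM about B: M_B − 710·642 = 0 → M_B = 455800 N·mm.

B_x = 0, B_y = 710.0 N, M_B = 455800 N·mm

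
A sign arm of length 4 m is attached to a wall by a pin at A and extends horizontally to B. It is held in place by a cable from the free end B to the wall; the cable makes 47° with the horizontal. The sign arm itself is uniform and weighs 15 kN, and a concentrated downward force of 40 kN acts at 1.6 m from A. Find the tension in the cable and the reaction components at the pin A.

T = 32.13 kN, A_x = 21.91 kN, A_y = 31.50 kN

ΣM about A: T·sin47°·4 − 15·2 − 40·1.6 = 0 → T = 94/(4·0.731354) = 32.1322 ≈ 32.13 kN.
ΣF_x = 0: A_x − T·cos47° = 0 → A_x = 32.1322 × 0.681998 = 21.91 kN.
ΣF_y = 0: A_y + T·sin47° − 15 − 40 = 0 → A_y = 55 − 32.1322 × 0.731354 = 31.50 kN.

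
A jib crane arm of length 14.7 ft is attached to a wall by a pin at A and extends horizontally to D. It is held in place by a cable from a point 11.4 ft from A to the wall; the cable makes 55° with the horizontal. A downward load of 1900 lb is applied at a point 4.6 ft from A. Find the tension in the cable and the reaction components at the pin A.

T = 935.9 lb, A_x = 536.8 lb, A_y = 1133 lb

ΣM about A: T·sin55°·11.4 − 1900·4.6 = 0 → T = 8740/(11.4·0.819152) = 935.927 ≈ 935.9 lb.
ΣF_x = 0: A_x − T·cos55° = 0 → A_x = 935.927 × 0.573576 = 536.8 lb.
ΣF_y = 0: A_y + T·sin55° − 1900 = 0 → A_y = 1900 − 935.927 × 0.819152 = 1133 lb.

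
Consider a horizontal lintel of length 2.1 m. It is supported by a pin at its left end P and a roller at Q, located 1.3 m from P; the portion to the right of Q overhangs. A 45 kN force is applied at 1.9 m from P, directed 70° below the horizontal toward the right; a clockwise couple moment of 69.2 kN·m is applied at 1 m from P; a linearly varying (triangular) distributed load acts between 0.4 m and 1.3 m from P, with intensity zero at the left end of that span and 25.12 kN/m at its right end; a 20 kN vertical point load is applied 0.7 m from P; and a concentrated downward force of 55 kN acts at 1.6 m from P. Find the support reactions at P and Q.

P_x = -15.39 kN, P_y = -73.60 kN, Q_y = 202.2 kN

Resultant of the triangular load: ½ × 25.12 × 0.9 = 11.304 kN, acting at 1 m from P (one-third of the span from the peak).
ΣM about P: Q_y·1.3 − 45·sin70°·1.9 − 69.2 − (½·25.12·0.9)·1 − 20·0.7 − 55·1.6 = 0 → Q_y = 262.848/1.3 = 202.191 ≈ 202.2 kN.
ΣF_y = 0: P_y + 202.191 − 45·sin70° − ½·25.12·0.9 − 20 − 55 = 0 → P_y = -73.60 kN.
ΣF_x = 0: P_x + 45·cos70° = 0 → P_x = -15.39 kN.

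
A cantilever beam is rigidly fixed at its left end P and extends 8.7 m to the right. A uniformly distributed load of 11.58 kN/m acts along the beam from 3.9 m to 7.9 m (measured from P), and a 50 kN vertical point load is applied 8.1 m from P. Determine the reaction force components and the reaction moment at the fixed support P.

Resultant of the distributed load: 11.58 × 4 = 46.32 kN at 5.9 m from P.
ΣF_x = 0: P_x = 0.
ΣF_y = 0: P_y − 11.58·4 − 50 = 0 → P_y = 96.32 kN.
ΣM about P: M_P − (11.58·4)·5.9 − 50·8.1 = 0 → M_P = 678.3 kN·m.

P_x = 0, P_y = 96.32 kN, M_P = 678.3 kN·m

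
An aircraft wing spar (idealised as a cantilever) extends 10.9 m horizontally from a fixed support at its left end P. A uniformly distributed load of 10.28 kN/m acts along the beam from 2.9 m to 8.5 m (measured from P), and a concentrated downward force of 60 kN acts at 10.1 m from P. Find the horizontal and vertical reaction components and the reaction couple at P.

P_x = 0, P_y = 117.6 kN, M_P = 934.1 kN·m

Resultant of the distributed load: 10.28 × 5.6 = 57.568 kN at 5.7 m from P.
ΣF_x = 0: P_x = 0.
ΣF_y = 0: P_y − 10.28·5.6 − 60 = 0 → P_y = 117.6 kN.
ΣM about P: M_P − (10.28·5.6)·5.7 − 60·10.1 = 0 → M_P = 934.1 kN·m.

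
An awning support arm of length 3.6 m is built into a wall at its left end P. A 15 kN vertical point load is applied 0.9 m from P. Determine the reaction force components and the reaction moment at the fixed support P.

P_x = 0, P_y = 15.00 kN, M_P = 13.50 kN·m

ΣF_x = 0: P_x = 0.
ΣF_y = 0: P_y − 15 = 0 → P_y = 15.00 kN.
ΣM about P: M_P − 15·0.9 = 0 → M_P = 13.50 kN·m.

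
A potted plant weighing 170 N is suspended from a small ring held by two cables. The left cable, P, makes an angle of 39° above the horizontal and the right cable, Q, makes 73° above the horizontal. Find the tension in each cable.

ΣF_x = 0: −T_P·cos39° + T_Q·cos73° = 0 → T_Q = 2.65808·T_P.
ΣF_y = 0: T_P·sin39° + T_Q·sin73° = 170.
Substitute: T_P·(0.62932 + 2.65808·0.956305) = 170 → T_P = 53.6065 ≈ 53.61 N.
Then T_Q = 2.65808 × 53.6065 = 142.5 N.

T_P = 53.61 N, T_Q = 142.5 N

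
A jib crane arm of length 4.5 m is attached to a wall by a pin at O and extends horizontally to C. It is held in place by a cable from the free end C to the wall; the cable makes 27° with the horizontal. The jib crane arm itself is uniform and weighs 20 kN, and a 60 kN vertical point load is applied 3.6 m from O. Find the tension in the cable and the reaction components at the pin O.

T = 127.8 kN, O_x = 113.8 kN, O_y = 22.00 kN

ΣM about O: T·sin27°·4.5 − 20·2.25 − 60·3.6 = 0 → T = 261/(4.5·0.45399) = 127.756 ≈ 127.8 kN.
ΣF_x = 0: O_x − T·cos27° = 0 → O_x = 127.756 × 0.891007 = 113.8 kN.
ΣF_y = 0: O_y + T·sin27° − 20 − 60 = 0 → O_y = 80 − 127.756 × 0.45399 = 22.00 kN.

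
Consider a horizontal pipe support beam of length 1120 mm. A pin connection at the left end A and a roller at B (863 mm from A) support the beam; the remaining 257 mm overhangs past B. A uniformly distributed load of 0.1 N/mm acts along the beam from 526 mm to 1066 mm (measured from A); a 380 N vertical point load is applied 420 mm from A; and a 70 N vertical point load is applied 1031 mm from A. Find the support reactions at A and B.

A_x = 0, A_y = 185.6 N, B_y = 318.4 N

Resultant of the distributed load: 0.1 × 540 = 54 N at 796 mm from A.
Moments about A: B_y·863 − (0.1·540)·796 − 380·420 − 70·1031 = 0 → B_y = 274754/863 = 318.371 ≈ 318.4 N.
ΣF_y = 0: A_y + 318.371 − 0.1·540 − 380 − 70 = 0 → A_y = 185.6 N.
ΣF_x = 0: no horizontal applied forces, so A_x = 0.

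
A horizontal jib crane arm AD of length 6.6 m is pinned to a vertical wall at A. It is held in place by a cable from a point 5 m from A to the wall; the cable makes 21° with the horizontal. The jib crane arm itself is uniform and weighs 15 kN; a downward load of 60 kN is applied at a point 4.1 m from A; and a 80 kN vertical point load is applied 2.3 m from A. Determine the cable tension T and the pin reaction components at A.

T = 267.6 kN, A_x = 249.8 kN, A_y = 59.10 kN

ΣM about A: T·sin21°·5 − 15·3.3 − 60·4.1 − 80·2.3 = 0 → T = 479.5/(5·0.358368) = 267.602 ≈ 267.6 kN.
ΣF_x = 0: A_x − T·cos21° = 0 → A_x = 267.602 × 0.93358 = 249.8 kN.
ΣF_y = 0: A_y + T·sin21° − 15 − 60 − 80 = 0 → A_y = 155 − 267.602 × 0.358368 = 59.10 kN.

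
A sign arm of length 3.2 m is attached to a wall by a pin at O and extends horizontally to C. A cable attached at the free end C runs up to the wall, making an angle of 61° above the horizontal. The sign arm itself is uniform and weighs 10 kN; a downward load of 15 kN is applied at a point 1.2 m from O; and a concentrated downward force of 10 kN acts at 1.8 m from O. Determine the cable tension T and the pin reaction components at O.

ΣM about O: T·sin61°·3.2 − 10·1.6 − 15·1.2 − 10·1.8 = 0 → T = 52/(3.2·0.87462) = 18.5795 ≈ 18.58 kN.
ΣF_x = 0: O_x − T·cos61° = 0 → O_x = 18.5795 × 0.48481 = 9.008 kN.
ΣF_y = 0: O_y + T·sin61° − 10 − 15 − 10 = 0 → O_y = 35 − 18.5795 × 0.87462 = 18.75 kN.

T = 18.58 kN, O_x = 9.008 kN, O_y = 18.75 kN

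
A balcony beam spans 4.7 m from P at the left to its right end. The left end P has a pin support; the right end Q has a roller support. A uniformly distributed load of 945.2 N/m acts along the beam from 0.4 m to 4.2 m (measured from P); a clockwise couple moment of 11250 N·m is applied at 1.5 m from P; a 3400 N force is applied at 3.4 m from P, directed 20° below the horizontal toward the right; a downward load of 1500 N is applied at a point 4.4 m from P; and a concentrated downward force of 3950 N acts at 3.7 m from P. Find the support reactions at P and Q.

P_x = -3195 N, P_y = 698.3 N, Q_y = 9506 N

Resultant of the distributed load: 945.2 × 3.8 = 3591.76 N at 2.3 m from P.
Moments about P: Q_y·4.7 − (945.2·3.8)·2.3 − 11250 − 3400·sin20°·3.4 − 1500·4.4 − 3950·3.7 = 0 → Q_y = 44679.8/4.7 = 9506.34 ≈ 9506 N.
ΣF_y = 0: P_y + 9506.34 − 945.2·3.8 − 3400·sin20° − 1500 − 3950 = 0 → P_y = 698.3 N.
ΣF_x = 0: P_x + 3400·cos20° = 0 → P_x = -3195 N.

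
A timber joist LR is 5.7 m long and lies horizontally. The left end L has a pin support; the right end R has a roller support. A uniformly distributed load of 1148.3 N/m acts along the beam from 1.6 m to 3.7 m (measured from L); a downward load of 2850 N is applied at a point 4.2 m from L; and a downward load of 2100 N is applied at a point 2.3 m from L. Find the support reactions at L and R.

L_x = 0, L_y = 3293 N, R_y = 4068 N

Resultant of the distributed load: 1148.3 × 2.1 = 2411.43 N at 2.65 m from L.
Moments about L: R_y·5.7 − (1148.3·2.1)·2.65 − 2850·4.2 − 2100·2.3 = 0 → R_y = 23190.2895/5.7 = 4068.47 ≈ 4068 N.
ΣF_y = 0: L_y + 4068.47 − 1148.3·2.1 − 2850 − 2100 = 0 → L_y = 3293 N.
ΣF_x = 0: no horizontal applied forces, so L_x = 0.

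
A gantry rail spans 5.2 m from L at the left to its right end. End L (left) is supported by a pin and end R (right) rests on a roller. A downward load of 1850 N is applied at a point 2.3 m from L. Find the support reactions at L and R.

ΣM about L: R_y·5.2 − 1850·2.3 = 0 → R_y = 4255/5.2 = 818.269 ≈ 818.3 N.
ΣF_y = 0: L_y + 818.269 − 1850 = 0 → L_y = 1032 N.
ΣF_x = 0: no horizontal applied forces, so L_x = 0.

L_x = 0, L_y = 1032 N, R_y = 818.3 N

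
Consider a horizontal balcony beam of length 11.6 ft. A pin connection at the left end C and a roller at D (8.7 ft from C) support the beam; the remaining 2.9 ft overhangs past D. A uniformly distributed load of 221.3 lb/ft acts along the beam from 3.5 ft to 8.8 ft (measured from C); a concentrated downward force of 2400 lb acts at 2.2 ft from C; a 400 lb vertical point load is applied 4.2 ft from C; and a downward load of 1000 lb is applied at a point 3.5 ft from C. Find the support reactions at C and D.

Resultant of the distributed load: 221.3 × 5.3 = 1172.89 lb at 6.15 ft from C.
ΣM about C: D_y·8.7 − (221.3·5.3)·6.15 − 2400·2.2 − 400·4.2 − 1000·3.5 = 0 → D_y = 17673.2735/8.7 = 2031.41 ≈ 2031 lb.
ΣF_y = 0: C_y + 2031.41 − 221.3·5.3 − 2400 − 400 − 1000 = 0 → C_y = 2941 lb.
ΣF_x = 0: no horizontal applied forces, so C_x = 0.

C_x = 0, C_y = 2941 lb, D_y = 2031 lb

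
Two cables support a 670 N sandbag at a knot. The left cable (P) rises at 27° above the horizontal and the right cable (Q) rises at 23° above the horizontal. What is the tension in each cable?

ΣF_x = 0: −T_P·cos27° + T_Q·cos23° = 0 → T_Q = 0.967954·T_P.
ΣF_y = 0: T_P·sin27° + T_Q·sin23° = 670.
Substitute: T_P·(0.45399 + 0.967954·0.390731) = 670 → T_P = 805.095 ≈ 805.1 N.
Then T_Q = 0.967954 × 805.095 = 779.3 N.

T_P = 805.1 N, T_Q = 779.3 N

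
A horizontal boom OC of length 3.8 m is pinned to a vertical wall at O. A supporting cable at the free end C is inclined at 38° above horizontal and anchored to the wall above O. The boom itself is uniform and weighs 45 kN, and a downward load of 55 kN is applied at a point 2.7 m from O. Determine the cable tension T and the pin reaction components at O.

ΣM about O: T·sin38°·3.8 − 45·1.9 − 55·2.7 = 0 → T = 234/(3.8·0.615661) = 100.021 ≈ 100.0 kN.
ΣF_x = 0: O_x − T·cos38° = 0 → O_x = 100.021 × 0.788011 = 78.82 kN.
ΣF_y = 0: O_y + T·sin38° − 45 − 55 = 0 → O_y = 100 − 100.021 × 0.615661 = 38.42 kN.

T = 100.0 kN, O_x = 78.82 kN, O_y = 38.42 kN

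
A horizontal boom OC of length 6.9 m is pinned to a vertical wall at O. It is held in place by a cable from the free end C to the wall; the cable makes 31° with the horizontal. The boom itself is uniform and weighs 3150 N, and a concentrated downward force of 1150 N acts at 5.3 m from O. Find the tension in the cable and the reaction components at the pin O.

T = 4773 N, O_x = 4091 N, O_y = 1842 N

ΣM about O: T·sin31°·6.9 − 3150·3.45 − 1150·5.3 = 0 → T = 16962.5/(6.9·0.515038) = 4773.11 ≈ 4773 N.
ΣF_x = 0: O_x − T·cos31° = 0 → O_x = 4773.11 × 0.857167 = 4091 N.
ΣF_y = 0: O_y + T·sin31° − 3150 − 1150 = 0 → O_y = 4300 − 4773.11 × 0.515038 = 1842 N.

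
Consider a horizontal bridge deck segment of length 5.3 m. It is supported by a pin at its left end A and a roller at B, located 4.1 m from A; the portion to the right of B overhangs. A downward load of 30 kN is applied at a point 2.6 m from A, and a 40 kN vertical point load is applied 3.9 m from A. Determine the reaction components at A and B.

A_x = 0, A_y = 12.93 kN, B_y = 57.07 kN

Taking moments about A: B_y·4.1 − 30·2.6 − 40·3.9 = 0 → B_y = 234/4.1 = 57.0732 ≈ 57.07 kN.
ΣF_y = 0: A_y + 57.0732 − 30 − 40 = 0 → A_y = 12.93 kN.
ΣF_x = 0: no horizontal applied forces, so A_x = 0.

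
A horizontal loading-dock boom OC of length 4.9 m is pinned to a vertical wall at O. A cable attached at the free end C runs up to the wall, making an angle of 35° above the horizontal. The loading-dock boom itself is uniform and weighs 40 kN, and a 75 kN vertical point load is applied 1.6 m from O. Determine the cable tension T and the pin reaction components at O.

T = 77.57 kN, O_x = 63.54 kN, O_y = 70.51 kN

ΣM about O: T·sin35°·4.9 − 40·2.45 − 75·1.6 = 0 → T = 218/(4.9·0.573576) = 77.5657 ≈ 77.57 kN.
ΣF_x = 0: O_x − T·cos35° = 0 → O_x = 77.5657 × 0.819152 = 63.54 kN.
ΣF_y = 0: O_y + T·sin35° − 40 − 75 = 0 → O_y = 115 − 77.5657 × 0.573576 = 70.51 kN.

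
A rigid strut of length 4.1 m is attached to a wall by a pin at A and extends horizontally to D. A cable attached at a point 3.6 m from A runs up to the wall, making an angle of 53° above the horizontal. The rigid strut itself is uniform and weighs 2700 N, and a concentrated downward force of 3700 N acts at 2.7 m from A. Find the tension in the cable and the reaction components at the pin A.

ΣM about A: T·sin53°·3.6 − 2700·2.05 − 3700·2.7 = 0 → T = 15525/(3.6·0.798636) = 5399.83 ≈ 5400 N.
ΣF_x = 0: A_x − T·cos53° = 0 → A_x = 5399.83 × 0.601815 = 3250 N.
ΣF_y = 0: A_y + T·sin53° − 2700 − 3700 = 0 → A_y = 6400 − 5399.83 × 0.798636 = 2088 N.

T = 5400 N, A_x = 3250 N, A_y = 2088 N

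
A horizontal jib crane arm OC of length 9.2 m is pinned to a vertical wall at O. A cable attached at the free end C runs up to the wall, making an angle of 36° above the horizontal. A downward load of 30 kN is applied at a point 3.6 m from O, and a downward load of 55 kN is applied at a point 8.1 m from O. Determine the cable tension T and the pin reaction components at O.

T = 102.4 kN, O_x = 82.81 kN, O_y = 24.84 kN

ΣM about O: T·sin36°·9.2 − 30·3.6 − 55·8.1 = 0 → T = 553.5/(9.2·0.587785) = 102.356 ≈ 102.4 kN.
ΣF_x = 0: O_x − T·cos36° = 0 → O_x = 102.356 × 0.809017 = 82.81 kN.
ΣF_y = 0: O_y + T·sin36° − 30 − 55 = 0 → O_y = 85 − 102.356 × 0.587785 = 24.84 kN.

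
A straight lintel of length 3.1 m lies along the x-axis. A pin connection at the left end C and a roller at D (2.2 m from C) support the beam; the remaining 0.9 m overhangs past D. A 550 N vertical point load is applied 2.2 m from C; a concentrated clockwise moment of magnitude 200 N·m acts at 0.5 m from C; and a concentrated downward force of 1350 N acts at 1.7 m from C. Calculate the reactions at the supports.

Moments about C: D_y·2.2 − 550·2.2 − 200 − 1350·1.7 = 0 → D_y = 3705/2.2 = 1684.09 ≈ 1684 N.
ΣF_y = 0: C_y + 1684.09 − 550 − 1350 = 0 → C_y = 215.9 N.
ΣF_x = 0: no horizontal applied forces, so C_x = 0.

C_x = 0, C_y = 215.9 N, D_y = 1684 N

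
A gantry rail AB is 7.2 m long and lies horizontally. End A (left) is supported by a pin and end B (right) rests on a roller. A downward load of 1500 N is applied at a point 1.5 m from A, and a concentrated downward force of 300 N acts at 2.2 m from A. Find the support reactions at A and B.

A_x = 0, A_y = 1396 N, B_y = 404.2 N

Moments about A: B_y·7.2 − 1500·1.5 − 300·2.2 = 0 → B_y = 2910/7.2 = 404.167 ≈ 404.2 N.
ΣF_y = 0: A_y + 404.167 − 1500 − 300 = 0 → A_y = 1396 N.
ΣF_x = 0: no horizontal applied forces, so A_x = 0.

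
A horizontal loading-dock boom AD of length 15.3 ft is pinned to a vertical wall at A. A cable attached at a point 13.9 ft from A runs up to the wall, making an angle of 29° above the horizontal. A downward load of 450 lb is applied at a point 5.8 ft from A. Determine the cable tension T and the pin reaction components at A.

ΣM about A: T·sin29°·13.9 − 450·5.8 = 0 → T = 2610/(13.9·0.48481) = 387.306 ≈ 387.3 lb.
ΣF_x = 0: A_x − T·cos29° = 0 → A_x = 387.306 × 0.87462 = 338.7 lb.
ΣF_y = 0: A_y + T·sin29° − 450 = 0 → A_y = 450 − 387.306 × 0.48481 = 262.2 lb.

T = 387.3 lb, A_x = 338.7 lb, A_y = 262.2 lb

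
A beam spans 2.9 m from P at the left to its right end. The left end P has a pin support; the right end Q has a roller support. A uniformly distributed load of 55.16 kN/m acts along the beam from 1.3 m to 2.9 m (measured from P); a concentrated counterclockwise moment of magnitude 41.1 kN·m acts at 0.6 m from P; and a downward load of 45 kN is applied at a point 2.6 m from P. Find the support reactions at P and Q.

P_x = 0, P_y = 43.17 kN, Q_y = 90.08 kN

Resultant of the distributed load: 55.16 × 1.6 = 88.256 kN at 2.1 m from P.
Moments about P: Q_y·2.9 − (55.16·1.6)·2.1 + 41.1 − 45·2.6 = 0 → Q_y = 261.2376/2.9 = 90.0819 ≈ 90.08 kN.
ΣF_y = 0: P_y + 90.0819 − 55.16·1.6 − 45 = 0 → P_y = 43.17 kN.
ΣF_x = 0: no horizontal applied forces, so P_x = 0.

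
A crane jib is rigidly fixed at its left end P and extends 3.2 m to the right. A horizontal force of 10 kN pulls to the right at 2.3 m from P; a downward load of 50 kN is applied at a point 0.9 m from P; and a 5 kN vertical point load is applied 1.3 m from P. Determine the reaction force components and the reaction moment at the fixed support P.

P_x = -10.00 kN, P_y = 55.00 kN, M_P = 51.50 kN·m

ΣF_x = 0: P_x + 10 = 0 → P_x = -10.00 kN.
ΣF_y = 0: P_y − 50 − 5 = 0 → P_y = 55.00 kN.
ΣM about P: M_P − 50·0.9 − 5·1.3 = 0 → M_P = 51.50 kN·m.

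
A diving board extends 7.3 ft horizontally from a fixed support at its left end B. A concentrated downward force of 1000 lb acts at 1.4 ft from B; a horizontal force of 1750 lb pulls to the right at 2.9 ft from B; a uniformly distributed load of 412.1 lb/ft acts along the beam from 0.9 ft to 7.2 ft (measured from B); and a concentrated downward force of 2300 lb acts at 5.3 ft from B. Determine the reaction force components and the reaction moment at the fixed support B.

Resultant of the distributed load: 412.1 × 6.3 = 2596.23 lb at 4.05 ft from B.
ΣF_x = 0: B_x + 1750 = 0 → B_x = -1750 lb.
ΣF_y = 0: B_y − 1000 − 412.1·6.3 − 2300 = 0 → B_y = 5896 lb.
ΣM about B: M_B − 1000·1.4 − (412.1·6.3)·4.05 − 2300·5.3 = 0 → M_B = 24100 lb·ft.

B_x = -1750 lb, B_y = 5896 lb, M_B = 24100 lb·ft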